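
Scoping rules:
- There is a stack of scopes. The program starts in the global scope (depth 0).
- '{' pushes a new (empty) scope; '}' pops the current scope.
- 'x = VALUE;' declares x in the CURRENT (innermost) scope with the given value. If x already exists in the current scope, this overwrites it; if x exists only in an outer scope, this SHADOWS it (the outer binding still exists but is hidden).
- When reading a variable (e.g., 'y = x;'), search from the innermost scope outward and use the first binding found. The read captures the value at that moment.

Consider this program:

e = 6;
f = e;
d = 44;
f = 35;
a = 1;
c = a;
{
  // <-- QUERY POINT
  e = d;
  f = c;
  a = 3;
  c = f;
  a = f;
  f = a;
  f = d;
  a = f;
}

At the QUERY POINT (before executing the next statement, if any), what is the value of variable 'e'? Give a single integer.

Answer: 6

Derivation:
Step 1: declare e=6 at depth 0
Step 2: declare f=(read e)=6 at depth 0
Step 3: declare d=44 at depth 0
Step 4: declare f=35 at depth 0
Step 5: declare a=1 at depth 0
Step 6: declare c=(read a)=1 at depth 0
Step 7: enter scope (depth=1)
Visible at query point: a=1 c=1 d=44 e=6 f=35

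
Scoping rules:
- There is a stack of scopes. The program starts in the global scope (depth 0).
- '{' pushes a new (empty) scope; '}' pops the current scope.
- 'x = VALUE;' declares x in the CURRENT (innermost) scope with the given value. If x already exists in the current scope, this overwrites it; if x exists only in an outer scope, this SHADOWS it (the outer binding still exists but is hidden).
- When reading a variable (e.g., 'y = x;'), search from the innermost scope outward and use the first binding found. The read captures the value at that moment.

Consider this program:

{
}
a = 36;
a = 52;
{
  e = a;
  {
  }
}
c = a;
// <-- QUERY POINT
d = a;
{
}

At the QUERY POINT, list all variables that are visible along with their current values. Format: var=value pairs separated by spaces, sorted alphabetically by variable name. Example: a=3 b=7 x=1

Step 1: enter scope (depth=1)
Step 2: exit scope (depth=0)
Step 3: declare a=36 at depth 0
Step 4: declare a=52 at depth 0
Step 5: enter scope (depth=1)
Step 6: declare e=(read a)=52 at depth 1
Step 7: enter scope (depth=2)
Step 8: exit scope (depth=1)
Step 9: exit scope (depth=0)
Step 10: declare c=(read a)=52 at depth 0
Visible at query point: a=52 c=52

Answer: a=52 c=52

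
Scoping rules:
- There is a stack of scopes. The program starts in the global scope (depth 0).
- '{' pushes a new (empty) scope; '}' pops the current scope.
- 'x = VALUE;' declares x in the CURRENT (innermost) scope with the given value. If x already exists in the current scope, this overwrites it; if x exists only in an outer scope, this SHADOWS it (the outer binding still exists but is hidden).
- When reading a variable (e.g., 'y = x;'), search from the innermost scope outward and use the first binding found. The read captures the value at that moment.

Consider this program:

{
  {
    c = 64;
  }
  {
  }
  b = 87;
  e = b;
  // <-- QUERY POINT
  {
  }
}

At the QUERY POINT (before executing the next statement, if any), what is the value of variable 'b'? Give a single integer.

Step 1: enter scope (depth=1)
Step 2: enter scope (depth=2)
Step 3: declare c=64 at depth 2
Step 4: exit scope (depth=1)
Step 5: enter scope (depth=2)
Step 6: exit scope (depth=1)
Step 7: declare b=87 at depth 1
Step 8: declare e=(read b)=87 at depth 1
Visible at query point: b=87 e=87

Answer: 87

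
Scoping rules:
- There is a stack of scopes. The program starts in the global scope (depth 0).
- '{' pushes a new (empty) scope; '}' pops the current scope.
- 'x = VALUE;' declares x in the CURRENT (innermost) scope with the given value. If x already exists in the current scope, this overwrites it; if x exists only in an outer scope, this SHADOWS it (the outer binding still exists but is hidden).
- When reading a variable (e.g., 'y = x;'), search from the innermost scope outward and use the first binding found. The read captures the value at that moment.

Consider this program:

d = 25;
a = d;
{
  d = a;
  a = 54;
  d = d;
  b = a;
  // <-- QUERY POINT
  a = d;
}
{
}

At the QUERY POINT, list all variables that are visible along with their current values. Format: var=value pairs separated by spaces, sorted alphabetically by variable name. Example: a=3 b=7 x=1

Answer: a=54 b=54 d=25

Derivation:
Step 1: declare d=25 at depth 0
Step 2: declare a=(read d)=25 at depth 0
Step 3: enter scope (depth=1)
Step 4: declare d=(read a)=25 at depth 1
Step 5: declare a=54 at depth 1
Step 6: declare d=(read d)=25 at depth 1
Step 7: declare b=(read a)=54 at depth 1
Visible at query point: a=54 b=54 d=25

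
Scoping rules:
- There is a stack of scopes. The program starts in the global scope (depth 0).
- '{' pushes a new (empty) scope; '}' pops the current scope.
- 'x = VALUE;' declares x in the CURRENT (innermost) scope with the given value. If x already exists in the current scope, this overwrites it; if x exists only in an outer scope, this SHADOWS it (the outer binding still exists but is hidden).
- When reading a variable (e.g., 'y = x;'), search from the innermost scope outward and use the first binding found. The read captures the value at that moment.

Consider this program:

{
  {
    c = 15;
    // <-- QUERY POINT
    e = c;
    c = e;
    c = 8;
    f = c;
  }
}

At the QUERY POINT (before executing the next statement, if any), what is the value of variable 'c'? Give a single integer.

Step 1: enter scope (depth=1)
Step 2: enter scope (depth=2)
Step 3: declare c=15 at depth 2
Visible at query point: c=15

Answer: 15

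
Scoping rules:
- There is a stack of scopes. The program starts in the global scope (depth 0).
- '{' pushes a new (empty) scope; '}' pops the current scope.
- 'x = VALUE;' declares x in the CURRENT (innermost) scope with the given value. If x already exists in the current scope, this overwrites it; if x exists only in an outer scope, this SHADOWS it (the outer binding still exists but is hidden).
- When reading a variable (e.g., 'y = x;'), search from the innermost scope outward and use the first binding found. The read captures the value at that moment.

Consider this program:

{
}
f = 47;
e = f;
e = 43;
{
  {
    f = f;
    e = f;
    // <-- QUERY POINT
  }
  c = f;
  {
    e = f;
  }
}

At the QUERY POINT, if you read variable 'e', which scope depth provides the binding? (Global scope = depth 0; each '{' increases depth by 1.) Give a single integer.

Answer: 2

Derivation:
Step 1: enter scope (depth=1)
Step 2: exit scope (depth=0)
Step 3: declare f=47 at depth 0
Step 4: declare e=(read f)=47 at depth 0
Step 5: declare e=43 at depth 0
Step 6: enter scope (depth=1)
Step 7: enter scope (depth=2)
Step 8: declare f=(read f)=47 at depth 2
Step 9: declare e=(read f)=47 at depth 2
Visible at query point: e=47 f=47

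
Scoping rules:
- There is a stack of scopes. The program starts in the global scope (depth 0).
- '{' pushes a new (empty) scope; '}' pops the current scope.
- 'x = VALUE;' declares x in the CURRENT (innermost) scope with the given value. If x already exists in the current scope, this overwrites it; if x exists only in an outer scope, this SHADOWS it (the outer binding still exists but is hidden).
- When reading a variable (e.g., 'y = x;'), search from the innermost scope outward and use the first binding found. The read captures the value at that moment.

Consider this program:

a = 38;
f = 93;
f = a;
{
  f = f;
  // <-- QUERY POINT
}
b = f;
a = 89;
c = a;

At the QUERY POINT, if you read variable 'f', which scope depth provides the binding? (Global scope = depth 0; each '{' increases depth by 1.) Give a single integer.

Step 1: declare a=38 at depth 0
Step 2: declare f=93 at depth 0
Step 3: declare f=(read a)=38 at depth 0
Step 4: enter scope (depth=1)
Step 5: declare f=(read f)=38 at depth 1
Visible at query point: a=38 f=38

Answer: 1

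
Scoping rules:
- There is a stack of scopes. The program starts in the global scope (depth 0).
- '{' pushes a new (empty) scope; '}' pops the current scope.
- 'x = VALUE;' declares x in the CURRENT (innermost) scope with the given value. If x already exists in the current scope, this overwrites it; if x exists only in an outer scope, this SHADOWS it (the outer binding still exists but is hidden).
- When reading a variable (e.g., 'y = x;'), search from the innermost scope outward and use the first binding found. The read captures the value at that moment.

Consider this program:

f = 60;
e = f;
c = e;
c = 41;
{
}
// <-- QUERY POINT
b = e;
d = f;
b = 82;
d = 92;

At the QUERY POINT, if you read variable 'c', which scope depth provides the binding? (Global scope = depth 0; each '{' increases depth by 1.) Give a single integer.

Answer: 0

Derivation:
Step 1: declare f=60 at depth 0
Step 2: declare e=(read f)=60 at depth 0
Step 3: declare c=(read e)=60 at depth 0
Step 4: declare c=41 at depth 0
Step 5: enter scope (depth=1)
Step 6: exit scope (depth=0)
Visible at query point: c=41 e=60 f=60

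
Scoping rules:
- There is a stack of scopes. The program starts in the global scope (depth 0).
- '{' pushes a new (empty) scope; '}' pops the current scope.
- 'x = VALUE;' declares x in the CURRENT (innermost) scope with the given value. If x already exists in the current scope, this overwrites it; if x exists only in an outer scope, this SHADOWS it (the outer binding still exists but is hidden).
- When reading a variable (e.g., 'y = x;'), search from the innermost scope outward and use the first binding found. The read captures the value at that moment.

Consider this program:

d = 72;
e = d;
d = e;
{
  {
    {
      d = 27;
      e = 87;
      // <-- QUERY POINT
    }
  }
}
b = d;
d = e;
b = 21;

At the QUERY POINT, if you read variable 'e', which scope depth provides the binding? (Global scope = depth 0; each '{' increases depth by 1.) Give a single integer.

Step 1: declare d=72 at depth 0
Step 2: declare e=(read d)=72 at depth 0
Step 3: declare d=(read e)=72 at depth 0
Step 4: enter scope (depth=1)
Step 5: enter scope (depth=2)
Step 6: enter scope (depth=3)
Step 7: declare d=27 at depth 3
Step 8: declare e=87 at depth 3
Visible at query point: d=27 e=87

Answer: 3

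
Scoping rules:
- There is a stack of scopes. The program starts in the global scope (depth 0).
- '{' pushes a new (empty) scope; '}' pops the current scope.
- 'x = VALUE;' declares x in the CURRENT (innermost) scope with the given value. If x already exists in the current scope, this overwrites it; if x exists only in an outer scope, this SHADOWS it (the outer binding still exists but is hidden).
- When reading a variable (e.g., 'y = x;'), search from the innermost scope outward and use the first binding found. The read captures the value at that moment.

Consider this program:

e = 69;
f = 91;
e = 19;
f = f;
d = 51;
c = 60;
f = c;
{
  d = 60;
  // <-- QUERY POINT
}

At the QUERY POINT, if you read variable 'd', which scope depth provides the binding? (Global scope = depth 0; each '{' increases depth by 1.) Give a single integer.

Step 1: declare e=69 at depth 0
Step 2: declare f=91 at depth 0
Step 3: declare e=19 at depth 0
Step 4: declare f=(read f)=91 at depth 0
Step 5: declare d=51 at depth 0
Step 6: declare c=60 at depth 0
Step 7: declare f=(read c)=60 at depth 0
Step 8: enter scope (depth=1)
Step 9: declare d=60 at depth 1
Visible at query point: c=60 d=60 e=19 f=60

Answer: 1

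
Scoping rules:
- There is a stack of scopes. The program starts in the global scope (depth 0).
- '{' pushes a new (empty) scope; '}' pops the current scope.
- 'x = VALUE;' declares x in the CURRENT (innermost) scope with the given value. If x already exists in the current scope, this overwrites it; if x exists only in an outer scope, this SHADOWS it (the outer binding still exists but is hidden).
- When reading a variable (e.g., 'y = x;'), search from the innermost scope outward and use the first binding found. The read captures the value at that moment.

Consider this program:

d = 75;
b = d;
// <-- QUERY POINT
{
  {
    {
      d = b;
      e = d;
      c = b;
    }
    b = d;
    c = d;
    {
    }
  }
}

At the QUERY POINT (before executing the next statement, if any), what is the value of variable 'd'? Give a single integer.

Answer: 75

Derivation:
Step 1: declare d=75 at depth 0
Step 2: declare b=(read d)=75 at depth 0
Visible at query point: b=75 d=75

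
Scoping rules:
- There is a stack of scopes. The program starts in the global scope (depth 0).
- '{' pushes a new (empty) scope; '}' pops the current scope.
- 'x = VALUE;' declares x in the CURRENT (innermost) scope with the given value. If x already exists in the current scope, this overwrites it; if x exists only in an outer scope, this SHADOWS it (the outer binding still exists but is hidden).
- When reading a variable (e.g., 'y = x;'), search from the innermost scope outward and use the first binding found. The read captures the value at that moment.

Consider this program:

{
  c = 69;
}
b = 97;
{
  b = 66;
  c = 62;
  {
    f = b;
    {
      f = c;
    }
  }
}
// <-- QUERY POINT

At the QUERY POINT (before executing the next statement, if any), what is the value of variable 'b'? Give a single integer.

Step 1: enter scope (depth=1)
Step 2: declare c=69 at depth 1
Step 3: exit scope (depth=0)
Step 4: declare b=97 at depth 0
Step 5: enter scope (depth=1)
Step 6: declare b=66 at depth 1
Step 7: declare c=62 at depth 1
Step 8: enter scope (depth=2)
Step 9: declare f=(read b)=66 at depth 2
Step 10: enter scope (depth=3)
Step 11: declare f=(read c)=62 at depth 3
Step 12: exit scope (depth=2)
Step 13: exit scope (depth=1)
Step 14: exit scope (depth=0)
Visible at query point: b=97

Answer: 97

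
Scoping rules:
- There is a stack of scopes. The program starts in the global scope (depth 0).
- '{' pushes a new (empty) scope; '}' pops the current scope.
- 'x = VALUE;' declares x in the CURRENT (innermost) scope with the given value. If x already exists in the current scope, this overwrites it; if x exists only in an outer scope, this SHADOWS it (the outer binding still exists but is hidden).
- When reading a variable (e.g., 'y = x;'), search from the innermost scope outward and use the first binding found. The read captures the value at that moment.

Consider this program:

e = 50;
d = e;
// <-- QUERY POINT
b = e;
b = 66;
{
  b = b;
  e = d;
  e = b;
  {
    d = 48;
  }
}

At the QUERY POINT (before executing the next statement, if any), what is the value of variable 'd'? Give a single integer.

Step 1: declare e=50 at depth 0
Step 2: declare d=(read e)=50 at depth 0
Visible at query point: d=50 e=50

Answer: 50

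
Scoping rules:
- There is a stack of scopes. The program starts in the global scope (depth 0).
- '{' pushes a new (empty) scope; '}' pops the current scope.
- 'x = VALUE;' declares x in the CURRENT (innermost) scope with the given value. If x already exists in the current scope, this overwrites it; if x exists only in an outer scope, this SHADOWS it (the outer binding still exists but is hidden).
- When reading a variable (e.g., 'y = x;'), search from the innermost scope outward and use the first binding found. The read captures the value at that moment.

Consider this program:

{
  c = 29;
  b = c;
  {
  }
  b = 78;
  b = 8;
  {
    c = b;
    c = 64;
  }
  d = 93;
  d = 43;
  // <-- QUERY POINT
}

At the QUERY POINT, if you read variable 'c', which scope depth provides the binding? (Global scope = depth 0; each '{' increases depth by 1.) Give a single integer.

Step 1: enter scope (depth=1)
Step 2: declare c=29 at depth 1
Step 3: declare b=(read c)=29 at depth 1
Step 4: enter scope (depth=2)
Step 5: exit scope (depth=1)
Step 6: declare b=78 at depth 1
Step 7: declare b=8 at depth 1
Step 8: enter scope (depth=2)
Step 9: declare c=(read b)=8 at depth 2
Step 10: declare c=64 at depth 2
Step 11: exit scope (depth=1)
Step 12: declare d=93 at depth 1
Step 13: declare d=43 at depth 1
Visible at query point: b=8 c=29 d=43

Answer: 1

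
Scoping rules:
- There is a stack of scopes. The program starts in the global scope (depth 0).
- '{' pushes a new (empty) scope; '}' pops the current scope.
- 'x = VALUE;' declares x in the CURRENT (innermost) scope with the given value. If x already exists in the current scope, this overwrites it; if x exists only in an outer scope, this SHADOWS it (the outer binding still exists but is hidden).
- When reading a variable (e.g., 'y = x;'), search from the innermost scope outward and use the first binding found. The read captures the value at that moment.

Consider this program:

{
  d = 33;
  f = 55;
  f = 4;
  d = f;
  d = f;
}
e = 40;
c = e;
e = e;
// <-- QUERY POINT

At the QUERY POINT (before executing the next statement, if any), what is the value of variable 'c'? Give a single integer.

Answer: 40

Derivation:
Step 1: enter scope (depth=1)
Step 2: declare d=33 at depth 1
Step 3: declare f=55 at depth 1
Step 4: declare f=4 at depth 1
Step 5: declare d=(read f)=4 at depth 1
Step 6: declare d=(read f)=4 at depth 1
Step 7: exit scope (depth=0)
Step 8: declare e=40 at depth 0
Step 9: declare c=(read e)=40 at depth 0
Step 10: declare e=(read e)=40 at depth 0
Visible at query point: c=40 e=40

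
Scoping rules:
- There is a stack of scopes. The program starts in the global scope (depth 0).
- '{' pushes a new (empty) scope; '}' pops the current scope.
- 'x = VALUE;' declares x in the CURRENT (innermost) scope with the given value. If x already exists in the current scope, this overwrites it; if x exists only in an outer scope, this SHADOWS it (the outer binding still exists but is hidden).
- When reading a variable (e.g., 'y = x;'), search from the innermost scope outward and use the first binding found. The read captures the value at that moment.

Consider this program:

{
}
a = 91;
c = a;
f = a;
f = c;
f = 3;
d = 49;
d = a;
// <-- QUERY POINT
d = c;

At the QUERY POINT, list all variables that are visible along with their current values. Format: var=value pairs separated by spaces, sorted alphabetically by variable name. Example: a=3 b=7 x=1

Step 1: enter scope (depth=1)
Step 2: exit scope (depth=0)
Step 3: declare a=91 at depth 0
Step 4: declare c=(read a)=91 at depth 0
Step 5: declare f=(read a)=91 at depth 0
Step 6: declare f=(read c)=91 at depth 0
Step 7: declare f=3 at depth 0
Step 8: declare d=49 at depth 0
Step 9: declare d=(read a)=91 at depth 0
Visible at query point: a=91 c=91 d=91 f=3

Answer: a=91 c=91 d=91 f=3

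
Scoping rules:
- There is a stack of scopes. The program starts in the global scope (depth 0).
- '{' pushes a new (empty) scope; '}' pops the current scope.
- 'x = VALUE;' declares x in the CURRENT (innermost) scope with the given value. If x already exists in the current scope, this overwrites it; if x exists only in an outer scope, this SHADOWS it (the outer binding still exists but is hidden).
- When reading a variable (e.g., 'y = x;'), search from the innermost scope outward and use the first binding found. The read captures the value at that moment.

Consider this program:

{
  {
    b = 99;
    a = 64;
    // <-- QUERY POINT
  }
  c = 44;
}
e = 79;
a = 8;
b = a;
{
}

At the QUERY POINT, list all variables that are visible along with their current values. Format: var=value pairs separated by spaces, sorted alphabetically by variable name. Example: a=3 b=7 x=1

Step 1: enter scope (depth=1)
Step 2: enter scope (depth=2)
Step 3: declare b=99 at depth 2
Step 4: declare a=64 at depth 2
Visible at query point: a=64 b=99

Answer: a=64 b=99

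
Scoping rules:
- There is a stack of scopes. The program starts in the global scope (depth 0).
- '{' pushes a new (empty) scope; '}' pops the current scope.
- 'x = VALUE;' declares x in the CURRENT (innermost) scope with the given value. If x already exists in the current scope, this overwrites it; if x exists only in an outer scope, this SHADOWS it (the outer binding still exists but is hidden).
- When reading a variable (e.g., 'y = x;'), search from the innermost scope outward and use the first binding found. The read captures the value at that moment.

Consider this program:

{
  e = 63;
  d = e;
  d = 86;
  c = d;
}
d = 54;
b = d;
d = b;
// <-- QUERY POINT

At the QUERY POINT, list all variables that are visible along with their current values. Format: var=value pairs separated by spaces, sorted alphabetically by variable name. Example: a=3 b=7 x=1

Step 1: enter scope (depth=1)
Step 2: declare e=63 at depth 1
Step 3: declare d=(read e)=63 at depth 1
Step 4: declare d=86 at depth 1
Step 5: declare c=(read d)=86 at depth 1
Step 6: exit scope (depth=0)
Step 7: declare d=54 at depth 0
Step 8: declare b=(read d)=54 at depth 0
Step 9: declare d=(read b)=54 at depth 0
Visible at query point: b=54 d=54

Answer: b=54 d=54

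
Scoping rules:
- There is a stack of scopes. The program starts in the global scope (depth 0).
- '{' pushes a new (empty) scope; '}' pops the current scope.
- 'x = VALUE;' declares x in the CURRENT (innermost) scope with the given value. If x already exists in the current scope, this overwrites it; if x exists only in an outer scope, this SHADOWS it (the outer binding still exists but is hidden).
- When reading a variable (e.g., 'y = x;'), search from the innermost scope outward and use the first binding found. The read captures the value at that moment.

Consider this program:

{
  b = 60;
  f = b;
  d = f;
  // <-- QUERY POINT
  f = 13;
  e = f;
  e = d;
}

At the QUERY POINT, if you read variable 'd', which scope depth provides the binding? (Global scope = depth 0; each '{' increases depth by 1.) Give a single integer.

Answer: 1

Derivation:
Step 1: enter scope (depth=1)
Step 2: declare b=60 at depth 1
Step 3: declare f=(read b)=60 at depth 1
Step 4: declare d=(read f)=60 at depth 1
Visible at query point: b=60 d=60 f=60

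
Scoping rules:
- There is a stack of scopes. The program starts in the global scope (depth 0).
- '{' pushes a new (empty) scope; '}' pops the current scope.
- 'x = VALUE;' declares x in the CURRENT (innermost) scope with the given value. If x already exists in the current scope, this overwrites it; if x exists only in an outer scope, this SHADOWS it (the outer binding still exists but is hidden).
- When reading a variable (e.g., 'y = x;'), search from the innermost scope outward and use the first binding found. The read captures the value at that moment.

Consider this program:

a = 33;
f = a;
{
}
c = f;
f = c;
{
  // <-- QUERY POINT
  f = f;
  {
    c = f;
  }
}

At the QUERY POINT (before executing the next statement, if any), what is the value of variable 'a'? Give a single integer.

Step 1: declare a=33 at depth 0
Step 2: declare f=(read a)=33 at depth 0
Step 3: enter scope (depth=1)
Step 4: exit scope (depth=0)
Step 5: declare c=(read f)=33 at depth 0
Step 6: declare f=(read c)=33 at depth 0
Step 7: enter scope (depth=1)
Visible at query point: a=33 c=33 f=33

Answer: 33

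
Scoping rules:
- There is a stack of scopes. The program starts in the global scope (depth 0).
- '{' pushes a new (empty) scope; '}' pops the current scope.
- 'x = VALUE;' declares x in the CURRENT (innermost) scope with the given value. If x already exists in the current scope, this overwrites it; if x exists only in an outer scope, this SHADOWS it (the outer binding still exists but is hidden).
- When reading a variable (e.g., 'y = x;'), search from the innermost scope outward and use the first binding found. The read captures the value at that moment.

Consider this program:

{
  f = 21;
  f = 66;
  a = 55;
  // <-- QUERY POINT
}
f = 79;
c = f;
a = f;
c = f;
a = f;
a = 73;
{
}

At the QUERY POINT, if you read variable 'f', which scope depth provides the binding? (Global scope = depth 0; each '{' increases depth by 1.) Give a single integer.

Answer: 1

Derivation:
Step 1: enter scope (depth=1)
Step 2: declare f=21 at depth 1
Step 3: declare f=66 at depth 1
Step 4: declare a=55 at depth 1
Visible at query point: a=55 f=66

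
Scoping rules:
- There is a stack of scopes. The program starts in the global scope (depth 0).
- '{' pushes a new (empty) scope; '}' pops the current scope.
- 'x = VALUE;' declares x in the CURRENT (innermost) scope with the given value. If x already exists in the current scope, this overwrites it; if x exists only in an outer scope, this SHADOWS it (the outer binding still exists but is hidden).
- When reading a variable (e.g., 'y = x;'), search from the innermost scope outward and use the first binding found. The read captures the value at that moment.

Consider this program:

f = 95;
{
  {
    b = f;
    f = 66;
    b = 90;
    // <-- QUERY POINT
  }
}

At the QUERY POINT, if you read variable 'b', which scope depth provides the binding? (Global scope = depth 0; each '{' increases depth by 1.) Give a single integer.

Answer: 2

Derivation:
Step 1: declare f=95 at depth 0
Step 2: enter scope (depth=1)
Step 3: enter scope (depth=2)
Step 4: declare b=(read f)=95 at depth 2
Step 5: declare f=66 at depth 2
Step 6: declare b=90 at depth 2
Visible at query point: b=90 f=66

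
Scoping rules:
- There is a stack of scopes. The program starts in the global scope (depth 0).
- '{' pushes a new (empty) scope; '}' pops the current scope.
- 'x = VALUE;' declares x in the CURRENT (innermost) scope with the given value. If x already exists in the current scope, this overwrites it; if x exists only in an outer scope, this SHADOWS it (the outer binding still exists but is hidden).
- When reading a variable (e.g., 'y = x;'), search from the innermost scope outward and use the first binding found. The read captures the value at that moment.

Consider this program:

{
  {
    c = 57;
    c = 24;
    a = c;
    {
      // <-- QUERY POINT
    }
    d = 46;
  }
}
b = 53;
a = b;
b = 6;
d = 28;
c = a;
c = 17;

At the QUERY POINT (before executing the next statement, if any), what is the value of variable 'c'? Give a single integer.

Answer: 24

Derivation:
Step 1: enter scope (depth=1)
Step 2: enter scope (depth=2)
Step 3: declare c=57 at depth 2
Step 4: declare c=24 at depth 2
Step 5: declare a=(read c)=24 at depth 2
Step 6: enter scope (depth=3)
Visible at query point: a=24 c=24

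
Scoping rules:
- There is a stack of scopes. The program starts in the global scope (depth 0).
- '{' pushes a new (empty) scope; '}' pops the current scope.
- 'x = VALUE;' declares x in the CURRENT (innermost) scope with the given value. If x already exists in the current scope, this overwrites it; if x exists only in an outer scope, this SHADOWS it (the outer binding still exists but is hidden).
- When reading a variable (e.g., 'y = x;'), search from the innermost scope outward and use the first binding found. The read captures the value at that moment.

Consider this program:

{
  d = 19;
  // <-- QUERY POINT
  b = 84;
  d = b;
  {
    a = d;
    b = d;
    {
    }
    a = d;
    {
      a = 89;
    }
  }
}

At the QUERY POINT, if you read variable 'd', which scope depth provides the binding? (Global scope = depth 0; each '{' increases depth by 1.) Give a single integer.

Answer: 1

Derivation:
Step 1: enter scope (depth=1)
Step 2: declare d=19 at depth 1
Visible at query point: d=19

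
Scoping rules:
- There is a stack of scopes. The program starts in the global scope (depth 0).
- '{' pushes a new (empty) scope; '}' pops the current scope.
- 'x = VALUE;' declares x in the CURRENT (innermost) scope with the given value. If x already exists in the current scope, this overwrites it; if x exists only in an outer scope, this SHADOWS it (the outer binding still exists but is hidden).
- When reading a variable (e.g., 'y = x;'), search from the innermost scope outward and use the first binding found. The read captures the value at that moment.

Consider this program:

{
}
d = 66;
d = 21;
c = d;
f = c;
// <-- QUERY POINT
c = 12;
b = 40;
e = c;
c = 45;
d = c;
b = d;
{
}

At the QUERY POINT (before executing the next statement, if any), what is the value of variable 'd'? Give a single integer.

Step 1: enter scope (depth=1)
Step 2: exit scope (depth=0)
Step 3: declare d=66 at depth 0
Step 4: declare d=21 at depth 0
Step 5: declare c=(read d)=21 at depth 0
Step 6: declare f=(read c)=21 at depth 0
Visible at query point: c=21 d=21 f=21

Answer: 21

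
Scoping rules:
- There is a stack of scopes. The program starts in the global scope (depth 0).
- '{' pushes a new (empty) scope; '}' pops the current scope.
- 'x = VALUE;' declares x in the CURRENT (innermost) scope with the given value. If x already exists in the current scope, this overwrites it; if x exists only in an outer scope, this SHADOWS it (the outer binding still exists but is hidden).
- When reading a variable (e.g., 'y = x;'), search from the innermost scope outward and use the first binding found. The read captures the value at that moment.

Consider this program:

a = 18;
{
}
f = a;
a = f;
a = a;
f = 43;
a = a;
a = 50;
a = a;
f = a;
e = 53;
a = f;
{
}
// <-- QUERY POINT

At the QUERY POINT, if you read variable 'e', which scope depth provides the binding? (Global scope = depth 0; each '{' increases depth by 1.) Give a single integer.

Answer: 0

Derivation:
Step 1: declare a=18 at depth 0
Step 2: enter scope (depth=1)
Step 3: exit scope (depth=0)
Step 4: declare f=(read a)=18 at depth 0
Step 5: declare a=(read f)=18 at depth 0
Step 6: declare a=(read a)=18 at depth 0
Step 7: declare f=43 at depth 0
Step 8: declare a=(read a)=18 at depth 0
Step 9: declare a=50 at depth 0
Step 10: declare a=(read a)=50 at depth 0
Step 11: declare f=(read a)=50 at depth 0
Step 12: declare e=53 at depth 0
Step 13: declare a=(read f)=50 at depth 0
Step 14: enter scope (depth=1)
Step 15: exit scope (depth=0)
Visible at query point: a=50 e=53 f=50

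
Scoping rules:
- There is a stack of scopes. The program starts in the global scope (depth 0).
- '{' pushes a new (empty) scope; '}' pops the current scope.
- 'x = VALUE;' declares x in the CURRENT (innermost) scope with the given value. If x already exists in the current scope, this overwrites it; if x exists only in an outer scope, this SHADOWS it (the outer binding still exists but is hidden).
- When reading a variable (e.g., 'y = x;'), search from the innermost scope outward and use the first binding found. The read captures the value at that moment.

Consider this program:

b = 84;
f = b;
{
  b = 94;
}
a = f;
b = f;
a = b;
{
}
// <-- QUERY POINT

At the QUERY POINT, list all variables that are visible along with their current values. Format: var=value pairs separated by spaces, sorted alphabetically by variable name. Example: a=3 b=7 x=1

Answer: a=84 b=84 f=84

Derivation:
Step 1: declare b=84 at depth 0
Step 2: declare f=(read b)=84 at depth 0
Step 3: enter scope (depth=1)
Step 4: declare b=94 at depth 1
Step 5: exit scope (depth=0)
Step 6: declare a=(read f)=84 at depth 0
Step 7: declare b=(read f)=84 at depth 0
Step 8: declare a=(read b)=84 at depth 0
Step 9: enter scope (depth=1)
Step 10: exit scope (depth=0)
Visible at query point: a=84 b=84 f=84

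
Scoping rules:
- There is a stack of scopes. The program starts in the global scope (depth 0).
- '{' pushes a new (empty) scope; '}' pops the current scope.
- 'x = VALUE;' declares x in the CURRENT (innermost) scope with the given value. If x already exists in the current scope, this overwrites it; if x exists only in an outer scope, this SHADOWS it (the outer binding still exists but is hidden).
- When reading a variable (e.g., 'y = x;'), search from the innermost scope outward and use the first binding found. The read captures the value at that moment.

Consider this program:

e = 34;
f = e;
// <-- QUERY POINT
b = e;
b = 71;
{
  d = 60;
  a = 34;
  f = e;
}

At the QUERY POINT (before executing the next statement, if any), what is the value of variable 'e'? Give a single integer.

Step 1: declare e=34 at depth 0
Step 2: declare f=(read e)=34 at depth 0
Visible at query point: e=34 f=34

Answer: 34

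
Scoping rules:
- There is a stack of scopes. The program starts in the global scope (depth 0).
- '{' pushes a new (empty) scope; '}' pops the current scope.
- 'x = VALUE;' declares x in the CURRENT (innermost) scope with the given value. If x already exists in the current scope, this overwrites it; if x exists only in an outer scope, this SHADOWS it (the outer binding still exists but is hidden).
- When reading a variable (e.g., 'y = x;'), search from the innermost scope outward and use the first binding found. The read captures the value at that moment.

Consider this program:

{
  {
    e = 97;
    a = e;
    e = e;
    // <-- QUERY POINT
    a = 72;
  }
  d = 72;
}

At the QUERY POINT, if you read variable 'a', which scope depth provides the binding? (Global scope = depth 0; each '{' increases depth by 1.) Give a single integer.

Answer: 2

Derivation:
Step 1: enter scope (depth=1)
Step 2: enter scope (depth=2)
Step 3: declare e=97 at depth 2
Step 4: declare a=(read e)=97 at depth 2
Step 5: declare e=(read e)=97 at depth 2
Visible at query point: a=97 e=97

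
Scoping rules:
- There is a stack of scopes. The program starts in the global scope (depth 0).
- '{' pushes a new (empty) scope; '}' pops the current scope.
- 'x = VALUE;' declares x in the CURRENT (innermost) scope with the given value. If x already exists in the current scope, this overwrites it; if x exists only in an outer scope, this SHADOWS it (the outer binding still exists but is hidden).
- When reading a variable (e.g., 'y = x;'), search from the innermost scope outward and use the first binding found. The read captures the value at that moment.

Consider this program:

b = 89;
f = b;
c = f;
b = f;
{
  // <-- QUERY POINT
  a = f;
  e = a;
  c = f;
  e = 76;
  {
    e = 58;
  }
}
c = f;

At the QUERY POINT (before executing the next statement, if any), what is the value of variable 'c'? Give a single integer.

Step 1: declare b=89 at depth 0
Step 2: declare f=(read b)=89 at depth 0
Step 3: declare c=(read f)=89 at depth 0
Step 4: declare b=(read f)=89 at depth 0
Step 5: enter scope (depth=1)
Visible at query point: b=89 c=89 f=89

Answer: 89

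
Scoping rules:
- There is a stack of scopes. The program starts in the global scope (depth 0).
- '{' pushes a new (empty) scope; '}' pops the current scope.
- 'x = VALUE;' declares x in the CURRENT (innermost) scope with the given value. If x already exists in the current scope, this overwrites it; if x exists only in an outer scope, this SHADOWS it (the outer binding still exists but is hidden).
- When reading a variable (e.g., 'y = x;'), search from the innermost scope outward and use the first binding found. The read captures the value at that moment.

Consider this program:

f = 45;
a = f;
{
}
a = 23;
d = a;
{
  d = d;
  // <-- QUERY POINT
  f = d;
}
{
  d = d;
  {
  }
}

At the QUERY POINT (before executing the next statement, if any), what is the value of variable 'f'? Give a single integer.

Step 1: declare f=45 at depth 0
Step 2: declare a=(read f)=45 at depth 0
Step 3: enter scope (depth=1)
Step 4: exit scope (depth=0)
Step 5: declare a=23 at depth 0
Step 6: declare d=(read a)=23 at depth 0
Step 7: enter scope (depth=1)
Step 8: declare d=(read d)=23 at depth 1
Visible at query point: a=23 d=23 f=45

Answer: 45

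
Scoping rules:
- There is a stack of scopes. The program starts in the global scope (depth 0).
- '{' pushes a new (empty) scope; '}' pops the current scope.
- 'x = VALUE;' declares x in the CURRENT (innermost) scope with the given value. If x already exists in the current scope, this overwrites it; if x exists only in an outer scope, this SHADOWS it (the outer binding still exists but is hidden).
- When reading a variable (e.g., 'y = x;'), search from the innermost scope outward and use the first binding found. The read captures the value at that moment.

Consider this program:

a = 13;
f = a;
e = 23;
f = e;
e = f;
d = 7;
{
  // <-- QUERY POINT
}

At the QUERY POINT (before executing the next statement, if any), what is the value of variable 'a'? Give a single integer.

Answer: 13

Derivation:
Step 1: declare a=13 at depth 0
Step 2: declare f=(read a)=13 at depth 0
Step 3: declare e=23 at depth 0
Step 4: declare f=(read e)=23 at depth 0
Step 5: declare e=(read f)=23 at depth 0
Step 6: declare d=7 at depth 0
Step 7: enter scope (depth=1)
Visible at query point: a=13 d=7 e=23 f=23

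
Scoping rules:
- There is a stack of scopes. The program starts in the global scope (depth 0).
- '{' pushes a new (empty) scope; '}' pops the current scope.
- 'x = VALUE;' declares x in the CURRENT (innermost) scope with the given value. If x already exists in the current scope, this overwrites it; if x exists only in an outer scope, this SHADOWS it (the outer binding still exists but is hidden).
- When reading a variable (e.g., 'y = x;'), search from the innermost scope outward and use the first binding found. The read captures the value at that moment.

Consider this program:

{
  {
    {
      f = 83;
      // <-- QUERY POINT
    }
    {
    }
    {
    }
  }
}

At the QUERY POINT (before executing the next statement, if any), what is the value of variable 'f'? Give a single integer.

Answer: 83

Derivation:
Step 1: enter scope (depth=1)
Step 2: enter scope (depth=2)
Step 3: enter scope (depth=3)
Step 4: declare f=83 at depth 3
Visible at query point: f=83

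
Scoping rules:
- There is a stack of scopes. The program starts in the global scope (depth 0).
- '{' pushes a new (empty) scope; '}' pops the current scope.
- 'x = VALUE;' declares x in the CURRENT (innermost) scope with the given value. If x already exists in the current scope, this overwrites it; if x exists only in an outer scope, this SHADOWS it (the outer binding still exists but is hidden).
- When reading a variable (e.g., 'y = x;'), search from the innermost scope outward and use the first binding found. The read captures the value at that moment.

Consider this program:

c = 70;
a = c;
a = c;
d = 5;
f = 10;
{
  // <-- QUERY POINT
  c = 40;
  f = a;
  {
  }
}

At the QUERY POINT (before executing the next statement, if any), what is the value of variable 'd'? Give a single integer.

Answer: 5

Derivation:
Step 1: declare c=70 at depth 0
Step 2: declare a=(read c)=70 at depth 0
Step 3: declare a=(read c)=70 at depth 0
Step 4: declare d=5 at depth 0
Step 5: declare f=10 at depth 0
Step 6: enter scope (depth=1)
Visible at query point: a=70 c=70 d=5 f=10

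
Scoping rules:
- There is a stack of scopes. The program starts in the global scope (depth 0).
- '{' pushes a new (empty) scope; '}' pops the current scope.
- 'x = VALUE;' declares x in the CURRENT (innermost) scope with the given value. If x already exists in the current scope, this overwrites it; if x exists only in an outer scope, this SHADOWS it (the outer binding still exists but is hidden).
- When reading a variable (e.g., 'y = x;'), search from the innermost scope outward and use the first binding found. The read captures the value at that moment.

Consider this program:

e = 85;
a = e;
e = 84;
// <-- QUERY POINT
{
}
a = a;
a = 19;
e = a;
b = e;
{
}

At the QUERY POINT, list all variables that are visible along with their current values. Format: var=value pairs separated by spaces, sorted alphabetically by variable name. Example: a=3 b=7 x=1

Step 1: declare e=85 at depth 0
Step 2: declare a=(read e)=85 at depth 0
Step 3: declare e=84 at depth 0
Visible at query point: a=85 e=84

Answer: a=85 e=84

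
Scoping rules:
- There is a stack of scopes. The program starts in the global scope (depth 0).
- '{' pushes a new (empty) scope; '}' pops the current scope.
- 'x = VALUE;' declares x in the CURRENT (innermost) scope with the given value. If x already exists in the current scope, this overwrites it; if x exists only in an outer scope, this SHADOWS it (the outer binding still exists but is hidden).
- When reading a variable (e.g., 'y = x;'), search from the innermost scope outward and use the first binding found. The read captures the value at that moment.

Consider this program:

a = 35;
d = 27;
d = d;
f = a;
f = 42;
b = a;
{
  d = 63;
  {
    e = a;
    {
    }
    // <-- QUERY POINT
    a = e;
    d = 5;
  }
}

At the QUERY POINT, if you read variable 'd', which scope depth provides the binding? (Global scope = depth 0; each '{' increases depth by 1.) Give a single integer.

Answer: 1

Derivation:
Step 1: declare a=35 at depth 0
Step 2: declare d=27 at depth 0
Step 3: declare d=(read d)=27 at depth 0
Step 4: declare f=(read a)=35 at depth 0
Step 5: declare f=42 at depth 0
Step 6: declare b=(read a)=35 at depth 0
Step 7: enter scope (depth=1)
Step 8: declare d=63 at depth 1
Step 9: enter scope (depth=2)
Step 10: declare e=(read a)=35 at depth 2
Step 11: enter scope (depth=3)
Step 12: exit scope (depth=2)
Visible at query point: a=35 b=35 d=63 e=35 f=42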